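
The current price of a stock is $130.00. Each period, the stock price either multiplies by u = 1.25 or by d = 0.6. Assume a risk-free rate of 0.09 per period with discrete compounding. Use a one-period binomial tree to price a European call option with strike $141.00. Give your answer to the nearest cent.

Risk-neutral probability p = (1 + 0.09 − 0.6)/(1.25 − 0.6) = 0.4900/0.6500 = 0.7538
Terminal stock prices: S_u = 162.5, S_d = 78
Terminal payoffs (S − K): max(21.5, 0) = 21.5, max(-63, 0) = 0
Node 0 (S = 130): V_0 = 1/1.09·[0.7538·21.5000 + 0.2462·0.0000] = 14.8694

$14.87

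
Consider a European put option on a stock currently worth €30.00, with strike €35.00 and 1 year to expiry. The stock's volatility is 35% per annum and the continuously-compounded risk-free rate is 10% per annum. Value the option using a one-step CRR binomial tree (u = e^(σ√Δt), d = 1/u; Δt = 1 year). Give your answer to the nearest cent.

CRR parameters: u = e^(σ√Δt) = e^(0.35·√1) = 1.4191, d = 1/u = 0.7047
Per-period rate: rΔt = 0.1·1 = 0.1, so R = e^0.1 = 1.1052
Risk-neutral probability p = (e^0.1 − 0.7047)/(1.4191 − 0.7047) = 0.4005/0.7144 = 0.5606
Terminal stock prices: S_u = 42.57, S_d = 21.14
Terminal payoffs (K − S): max(-7.572, 0) = 0, max(13.86, 0) = 13.86
Node 0 (S = 30): V_0 = e^(−0.1)·[0.5606·0.0000 + 0.4394·13.8594] = 5.5103

€5.51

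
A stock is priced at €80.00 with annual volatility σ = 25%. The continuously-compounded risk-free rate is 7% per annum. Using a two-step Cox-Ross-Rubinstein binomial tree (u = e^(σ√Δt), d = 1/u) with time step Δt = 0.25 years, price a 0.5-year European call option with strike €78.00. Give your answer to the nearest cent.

CRR parameters: u = e^(σ√Δt) = e^(0.25·√0.25) = 1.1331, d = 1/u = 0.8825
Per-period rate: rΔt = 0.07·0.25 = 0.0175, so R = e^0.0175 = 1.0177
Risk-neutral probability p = (e^0.0175 − 0.8825)/(1.1331 − 0.8825) = 0.1352/0.2507 = 0.5392
Terminal stock prices: S_uu = 102.7, S_ud = 80, S_dd = 62.3
Terminal payoffs (S − K): max(24.72, 0) = 24.72, max(2, 0) = 2, max(-15.7, 0) = 0
Node u (S = 90.65): V_u = e^(−0.0175)·[0.5392·24.7220 + 0.4608·2.0000] = 14.0050
Node d (S = 70.6): V_d = e^(−0.0175)·[0.5392·2.0000 + 0.4608·0.0000] = 1.0597
Node 0 (S = 80): V_0 = e^(−0.0175)·[0.5392·14.0050 + 0.4608·1.0597] = 7.9006

€7.90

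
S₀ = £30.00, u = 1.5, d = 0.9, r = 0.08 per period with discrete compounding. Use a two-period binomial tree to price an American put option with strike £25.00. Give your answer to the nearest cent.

Risk-neutral probability p = (1 + 0.08 − 0.9)/(1.5 − 0.9) = 0.1800/0.6000 = 0.3000
Terminal stock prices: S_uu = 67.5, S_ud = 40.5, S_dd = 24.3
Terminal payoffs (K − S): max(-42.5, 0) = 0, max(-15.5, 0) = 0, max(0.7, 0) = 0.7
Node u (S = 45): continuation = 1/1.08·[0.3000·0.0000 + 0.7000·0.0000] = 0.0000; exercise value = 0.0000 ≤ continuation, so V_u = 0.0000
Node d (S = 27): continuation = 1/1.08·[0.3000·0.0000 + 0.7000·0.7000] = 0.4537; exercise value = 0.0000 ≤ continuation, so V_d = 0.4537
Node 0 (S = 30): continuation = 1/1.08·[0.3000·0.0000 + 0.7000·0.4537] = 0.2941; exercise value = 0.0000 ≤ continuation, so V_0 = 0.2941

£0.29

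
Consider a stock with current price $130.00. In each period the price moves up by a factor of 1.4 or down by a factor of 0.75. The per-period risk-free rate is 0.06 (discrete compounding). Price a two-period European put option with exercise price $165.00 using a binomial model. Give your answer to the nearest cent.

Risk-neutral probability p = (1 + 0.06 − 0.75)/(1.4 − 0.75) = 0.3100/0.6500 = 0.4769
Terminal stock prices: S_uu = 254.8, S_ud = 136.5, S_dd = 73.12
Terminal payoffs (K − S): max(-89.8, 0) = 0, max(28.5, 0) = 28.5, max(91.88, 0) = 91.88
Node u (S = 182): V_u = 1/1.06·[0.4769·0.0000 + 0.5231·28.5000] = 14.0639
Node d (S = 97.5): V_d = 1/1.06·[0.4769·28.5000 + 0.5231·91.8750] = 58.1604
Node 0 (S = 130): V_0 = 1/1.06·[0.4769·14.0639 + 0.5231·58.1604] = 35.0280

$35.03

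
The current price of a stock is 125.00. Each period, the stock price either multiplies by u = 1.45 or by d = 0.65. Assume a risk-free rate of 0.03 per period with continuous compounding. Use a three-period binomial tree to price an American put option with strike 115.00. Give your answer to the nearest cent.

Risk-neutral probability p = (e^0.03 − 0.65)/(1.45 − 0.65) = 0.3805/0.8000 = 0.4756
Terminal stock prices: S_uuu = 381.1, S_uud = 170.8, S_udd = 76.58, S_ddd = 34.33
Terminal payoffs (K − S): max(-266.1, 0) = 0, max(-55.83, 0) = 0, max(38.42, 0) = 38.42, max(80.67, 0) = 80.67
Node uu (S = 262.8): continuation = e^(−0.03)·[0.4756·0.0000 + 0.5244·0.0000] = 0.0000; exercise value = 0.0000 ≤ continuation, so V_uu = 0.0000
Node ud (S = 117.8): continuation = e^(−0.03)·[0.4756·0.0000 + 0.5244·38.4219] = 19.5541; exercise value = 0.0000 ≤ continuation, so V_ud = 19.5541
Node dd (S = 52.81): continuation = e^(−0.03)·[0.4756·38.4219 + 0.5244·80.6719] = 58.7887; exercise value = 62.1875 > continuation, so V_dd = 62.1875 (exercise)
Node u (S = 181.2): continuation = e^(−0.03)·[0.4756·0.0000 + 0.5244·19.5541] = 9.9517; exercise value = 0.0000 ≤ continuation, so V_u = 9.9517
Node d (S = 81.25): continuation = e^(−0.03)·[0.4756·19.5541 + 0.5244·62.1875] = 40.6737; exercise value = 33.7500 ≤ continuation, so V_d = 40.6737
Node 0 (S = 125): continuation = e^(−0.03)·[0.4756·9.9517 + 0.5244·40.6737] = 25.2930; exercise value = 0.0000 ≤ continuation, so V_0 = 25.2930

25.29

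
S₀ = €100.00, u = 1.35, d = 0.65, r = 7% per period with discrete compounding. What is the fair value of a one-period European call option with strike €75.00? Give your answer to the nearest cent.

€33.64

Risk-neutral probability p = (1 + 0.07 − 0.65)/(1.35 − 0.65) = 0.4200/0.7000 = 0.6000
Terminal stock prices: S_u = 135, S_d = 65
Terminal payoffs (S − K): max(60, 0) = 60, max(-10, 0) = 0
Node 0 (S = 100): V_0 = 1/1.07·[0.6000·60.0000 + 0.4000·0.0000] = 33.6449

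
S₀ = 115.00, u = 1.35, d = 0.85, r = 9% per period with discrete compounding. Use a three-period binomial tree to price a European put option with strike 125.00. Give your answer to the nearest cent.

Risk-neutral probability p = (1 + 0.09 − 0.85)/(1.35 − 0.85) = 0.2400/0.5000 = 0.4800
Terminal stock prices: S_uuu = 282.9, S_uud = 178.1, S_udd = 112.2, S_ddd = 70.62
Terminal payoffs (K − S): max(-157.9, 0) = 0, max(-53.15, 0) = 0, max(12.83, 0) = 12.83, max(54.38, 0) = 54.38
Node uu (S = 209.6): V_uu = 1/1.09·[0.4800·0.0000 + 0.5200·0.0000] = 0.0000
Node ud (S = 132): V_ud = 1/1.09·[0.4800·0.0000 + 0.5200·12.8319] = 6.1216
Node dd (S = 83.09): V_dd = 1/1.09·[0.4800·12.8319 + 0.5200·54.3756] = 31.5914
Node u (S = 155.2): V_u = 1/1.09·[0.4800·0.0000 + 0.5200·6.1216] = 2.9204
Node d (S = 97.75): V_d = 1/1.09·[0.4800·6.1216 + 0.5200·31.5914] = 17.7669
Node 0 (S = 115): V_0 = 1/1.09·[0.4800·2.9204 + 0.5200·17.7669] = 9.7620

9.76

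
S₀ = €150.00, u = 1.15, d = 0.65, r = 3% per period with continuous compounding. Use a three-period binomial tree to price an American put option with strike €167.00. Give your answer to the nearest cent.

€30.34

Risk-neutral probability p = (e^0.03 − 0.65)/(1.15 − 0.65) = 0.3805/0.5000 = 0.7609
Terminal stock prices: S_uuu = 228.1, S_uud = 128.9, S_udd = 72.88, S_ddd = 41.19
Terminal payoffs (K − S): max(-61.13, 0) = 0, max(38.06, 0) = 38.06, max(94.12, 0) = 94.12, max(125.8, 0) = 125.8
Node uu (S = 198.4): continuation = e^(−0.03)·[0.7609·0.0000 + 0.2391·38.0563] = 8.8300; exercise value = 0.0000 ≤ continuation, so V_uu = 8.8300
Node ud (S = 112.1): continuation = e^(−0.03)·[0.7609·38.0563 + 0.2391·94.1187] = 49.9394; exercise value = 54.8750 > continuation, so V_ud = 54.8750 (exercise)
Node dd (S = 63.38): continuation = e^(−0.03)·[0.7609·94.1187 + 0.2391·125.8063] = 98.6894; exercise value = 103.6250 > continuation, so V_dd = 103.6250 (exercise)
Node u (S = 172.5): continuation = e^(−0.03)·[0.7609·8.8300 + 0.2391·54.8750] = 19.2526; exercise value = 0.0000 ≤ continuation, so V_u = 19.2526
Node d (S = 97.5): continuation = e^(−0.03)·[0.7609·54.8750 + 0.2391·103.6250] = 64.5644; exercise value = 69.5000 > continuation, so V_d = 69.5000 (exercise)
Node 0 (S = 150): continuation = e^(−0.03)·[0.7609·19.2526 + 0.2391·69.5000] = 30.3422; exercise value = 17.0000 ≤ continuation, so V_0 = 30.3422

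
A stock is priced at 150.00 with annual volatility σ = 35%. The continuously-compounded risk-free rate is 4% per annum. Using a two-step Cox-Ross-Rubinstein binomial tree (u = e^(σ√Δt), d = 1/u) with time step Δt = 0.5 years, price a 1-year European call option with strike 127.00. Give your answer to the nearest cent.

37.26

CRR parameters: u = e^(σ√Δt) = e^(0.35·√0.5) = 1.2808, d = 1/u = 0.7808
Per-period rate: rΔt = 0.04·0.5 = 0.02, so R = e^0.02 = 1.0202
Risk-neutral probability p = (e^0.02 − 0.7808)/(1.2808 − 0.7808) = 0.2394/0.5000 = 0.4788
Terminal stock prices: S_uu = 246.1, S_ud = 150, S_dd = 91.44
Terminal payoffs (S − K): max(119.1, 0) = 119.1, max(23, 0) = 23, max(-35.56, 0) = 0
Node u (S = 192.1): V_u = e^(−0.02)·[0.4788·119.0685 + 0.5212·23.0000] = 67.6352
Node d (S = 117.1): V_d = e^(−0.02)·[0.4788·23.0000 + 0.5212·0.0000] = 10.7953
Node 0 (S = 150): V_0 = e^(−0.02)·[0.4788·67.6352 + 0.5212·10.7953] = 37.2599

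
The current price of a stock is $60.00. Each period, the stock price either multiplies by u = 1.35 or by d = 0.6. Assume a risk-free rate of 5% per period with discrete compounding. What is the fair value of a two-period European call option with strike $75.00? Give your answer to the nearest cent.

$11.22

Risk-neutral probability p = (1 + 0.05 − 0.6)/(1.35 − 0.6) = 0.4500/0.7500 = 0.6000
Terminal stock prices: S_uu = 109.4, S_ud = 48.6, S_dd = 21.6
Terminal payoffs (S − K): max(34.35, 0) = 34.35, max(-26.4, 0) = 0, max(-53.4, 0) = 0
Node u (S = 81): V_u = 1/1.05·[0.6000·34.3500 + 0.4000·0.0000] = 19.6286
Node d (S = 36): V_d = 1/1.05·[0.6000·0.0000 + 0.4000·0.0000] = 0.0000
Node 0 (S = 60): V_0 = 1/1.05·[0.6000·19.6286 + 0.4000·0.0000] = 11.2163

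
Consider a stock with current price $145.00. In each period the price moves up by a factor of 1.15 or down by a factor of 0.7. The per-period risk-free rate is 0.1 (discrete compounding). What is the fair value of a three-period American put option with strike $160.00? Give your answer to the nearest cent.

Risk-neutral probability p = (1 + 0.1 − 0.7)/(1.15 − 0.7) = 0.4000/0.4500 = 0.8889
Terminal stock prices: S_uuu = 220.5, S_uud = 134.2, S_udd = 81.71, S_ddd = 49.73
Terminal payoffs (K − S): max(-60.53, 0) = 0, max(25.77, 0) = 25.77, max(78.29, 0) = 78.29, max(110.3, 0) = 110.3
Node uu (S = 191.8): continuation = 1/1.1·[0.8889·0.0000 + 0.1111·25.7663] = 2.6027; exercise value = 0.0000 ≤ continuation, so V_uu = 2.6027
Node ud (S = 116.7): continuation = 1/1.1·[0.8889·25.7663 + 0.1111·78.2925] = 28.7295; exercise value = 43.2750 > continuation, so V_ud = 43.2750 (exercise)
Node dd (S = 71.05): continuation = 1/1.1·[0.8889·78.2925 + 0.1111·110.2650] = 74.4045; exercise value = 88.9500 > continuation, so V_dd = 88.9500 (exercise)
Node u (S = 166.8): continuation = 1/1.1·[0.8889·2.6027 + 0.1111·43.2750] = 6.4744; exercise value = 0.0000 ≤ continuation, so V_u = 6.4744
Node d (S = 101.5): continuation = 1/1.1·[0.8889·43.2750 + 0.1111·88.9500] = 43.9545; exercise value = 58.5000 > continuation, so V_d = 58.5000 (exercise)
Node 0 (S = 145): continuation = 1/1.1·[0.8889·6.4744 + 0.1111·58.5000] = 11.1409; exercise value = 15.0000 > continuation, so V_0 = 15.0000 (exercise)

$15.00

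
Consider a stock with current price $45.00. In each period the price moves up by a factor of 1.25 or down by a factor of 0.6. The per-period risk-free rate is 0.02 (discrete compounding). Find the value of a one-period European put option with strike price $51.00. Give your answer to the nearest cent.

Risk-neutral probability p = (1 + 0.02 − 0.6)/(1.25 − 0.6) = 0.4200/0.6500 = 0.6462
Terminal stock prices: S_u = 56.25, S_d = 27
Terminal payoffs (K − S): max(-5.25, 0) = 0, max(24, 0) = 24
Node 0 (S = 45): V_0 = 1/1.02·[0.6462·0.0000 + 0.3538·24.0000] = 8.3258

$8.33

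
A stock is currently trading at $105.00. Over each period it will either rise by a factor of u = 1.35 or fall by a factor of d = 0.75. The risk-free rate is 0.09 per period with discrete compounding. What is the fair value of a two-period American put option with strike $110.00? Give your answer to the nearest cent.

$13.19

Risk-neutral probability p = (1 + 0.09 − 0.75)/(1.35 − 0.75) = 0.3400/0.6000 = 0.5667
Terminal stock prices: S_uu = 191.4, S_ud = 106.3, S_dd = 59.06
Terminal payoffs (K − S): max(-81.36, 0) = 0, max(3.688, 0) = 3.688, max(50.94, 0) = 50.94
Node u (S = 141.8): continuation = 1/1.09·[0.5667·0.0000 + 0.4333·3.6875] = 1.4660; exercise value = 0.0000 ≤ continuation, so V_u = 1.4660
Node d (S = 78.75): continuation = 1/1.09·[0.5667·3.6875 + 0.4333·50.9375] = 22.1674; exercise value = 31.2500 > continuation, so V_d = 31.2500 (exercise)
Node 0 (S = 105): continuation = 1/1.09·[0.5667·1.4660 + 0.4333·31.2500] = 13.1857; exercise value = 5.0000 ≤ continuation, so V_0 = 13.1857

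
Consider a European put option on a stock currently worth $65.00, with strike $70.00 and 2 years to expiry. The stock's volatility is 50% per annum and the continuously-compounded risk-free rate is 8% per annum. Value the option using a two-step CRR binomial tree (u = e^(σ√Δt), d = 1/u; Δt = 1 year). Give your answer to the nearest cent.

CRR parameters: u = e^(σ√Δt) = e^(0.5·√1) = 1.6487, d = 1/u = 0.6065
Per-period rate: rΔt = 0.08·1 = 0.08, so R = e^0.08 = 1.0833
Risk-neutral probability p = (e^0.08 − 0.6065)/(1.6487 − 0.6065) = 0.4768/1.0422 = 0.4575
Terminal stock prices: S_uu = 176.7, S_ud = 65, S_dd = 23.91
Terminal payoffs (K − S): max(-106.7, 0) = 0, max(5, 0) = 5, max(46.09, 0) = 46.09
Node u (S = 107.2): V_u = e^(−0.08)·[0.4575·0.0000 + 0.5425·5.0000] = 2.5042
Node d (S = 39.42): V_d = e^(−0.08)·[0.4575·5.0000 + 0.5425·46.0878] = 25.1937
Node 0 (S = 65): V_0 = e^(−0.08)·[0.4575·2.5042 + 0.5425·25.1937] = 13.6752

$13.68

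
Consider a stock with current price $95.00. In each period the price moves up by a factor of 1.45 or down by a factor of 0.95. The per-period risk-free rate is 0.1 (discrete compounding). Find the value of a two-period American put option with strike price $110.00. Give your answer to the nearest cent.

$15.00

Risk-neutral probability p = (1 + 0.1 − 0.95)/(1.45 − 0.95) = 0.1500/0.5000 = 0.3000
Terminal stock prices: S_uu = 199.7, S_ud = 130.9, S_dd = 85.74
Terminal payoffs (K − S): max(-89.74, 0) = 0, max(-20.86, 0) = 0, max(24.26, 0) = 24.26
Node u (S = 137.8): continuation = 1/1.1·[0.3000·0.0000 + 0.7000·0.0000] = 0.0000; exercise value = 0.0000 ≤ continuation, so V_u = 0.0000
Node d (S = 90.25): continuation = 1/1.1·[0.3000·0.0000 + 0.7000·24.2625] = 15.4398; exercise value = 19.7500 > continuation, so V_d = 19.7500 (exercise)
Node 0 (S = 95): continuation = 1/1.1·[0.3000·0.0000 + 0.7000·19.7500] = 12.5682; exercise value = 15.0000 > continuation, so V_0 = 15.0000 (exercise)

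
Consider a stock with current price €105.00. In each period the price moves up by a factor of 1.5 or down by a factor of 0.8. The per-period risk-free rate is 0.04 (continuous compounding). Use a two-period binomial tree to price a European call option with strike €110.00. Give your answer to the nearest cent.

€20.46

Risk-neutral probability p = (e^0.04 − 0.8)/(1.5 − 0.8) = 0.2408/0.7000 = 0.3440
Terminal stock prices: S_uu = 236.2, S_ud = 126, S_dd = 67.2
Terminal payoffs (S − K): max(126.2, 0) = 126.2, max(16, 0) = 16, max(-42.8, 0) = 0
Node u (S = 157.5): V_u = e^(−0.04)·[0.3440·126.2500 + 0.6560·16.0000] = 51.8132
Node d (S = 84): V_d = e^(−0.04)·[0.3440·16.0000 + 0.6560·0.0000] = 5.2884
Node 0 (S = 105): V_0 = e^(−0.04)·[0.3440·51.8132 + 0.6560·5.2884] = 20.4587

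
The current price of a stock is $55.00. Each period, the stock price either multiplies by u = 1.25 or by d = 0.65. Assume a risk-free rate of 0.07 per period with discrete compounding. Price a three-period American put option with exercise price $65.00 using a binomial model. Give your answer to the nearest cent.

$13.02

Risk-neutral probability p = (1 + 0.07 − 0.65)/(1.25 − 0.65) = 0.4200/0.6000 = 0.7000
Terminal stock prices: S_uuu = 107.4, S_uud = 55.86, S_udd = 29.05, S_ddd = 15.1
Terminal payoffs (K − S): max(-42.42, 0) = 0, max(9.141, 0) = 9.141, max(35.95, 0) = 35.95, max(49.9, 0) = 49.9
Node uu (S = 85.94): continuation = 1/1.07·[0.7000·0.0000 + 0.3000·9.1406] = 2.5628; exercise value = 0.0000 ≤ continuation, so V_uu = 2.5628
Node ud (S = 44.69): continuation = 1/1.07·[0.7000·9.1406 + 0.3000·35.9531] = 16.0602; exercise value = 20.3125 > continuation, so V_ud = 20.3125 (exercise)
Node dd (S = 23.24): continuation = 1/1.07·[0.7000·35.9531 + 0.3000·49.8956] = 37.5102; exercise value = 41.7625 > continuation, so V_dd = 41.7625 (exercise)
Node u (S = 68.75): continuation = 1/1.07·[0.7000·2.5628 + 0.3000·20.3125] = 7.3717; exercise value = 0.0000 ≤ continuation, so V_u = 7.3717
Node d (S = 35.75): continuation = 1/1.07·[0.7000·20.3125 + 0.3000·41.7625] = 24.9977; exercise value = 29.2500 > continuation, so V_d = 29.2500 (exercise)
Node 0 (S = 55): continuation = 1/1.07·[0.7000·7.3717 + 0.3000·29.2500] = 13.0235; exercise value = 10.0000 ≤ continuation, so V_0 = 13.0235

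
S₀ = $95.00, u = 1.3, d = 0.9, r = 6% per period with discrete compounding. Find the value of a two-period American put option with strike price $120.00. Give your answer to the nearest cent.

Risk-neutral probability p = (1 + 0.06 − 0.9)/(1.3 − 0.9) = 0.1600/0.4000 = 0.4000
Terminal stock prices: S_uu = 160.6, S_ud = 111.2, S_dd = 76.95
Terminal payoffs (K − S): max(-40.55, 0) = 0, max(8.85, 0) = 8.85, max(43.05, 0) = 43.05
Node u (S = 123.5): continuation = 1/1.06·[0.4000·0.0000 + 0.6000·8.8500] = 5.0094; exercise value = 0.0000 ≤ continuation, so V_u = 5.0094
Node d (S = 85.5): continuation = 1/1.06·[0.4000·8.8500 + 0.6000·43.0500] = 27.7075; exercise value = 34.5000 > continuation, so V_d = 34.5000 (exercise)
Node 0 (S = 95): continuation = 1/1.06·[0.4000·5.0094 + 0.6000·34.5000] = 21.4187; exercise value = 25.0000 > continuation, so V_0 = 25.0000 (exercise)

$25.00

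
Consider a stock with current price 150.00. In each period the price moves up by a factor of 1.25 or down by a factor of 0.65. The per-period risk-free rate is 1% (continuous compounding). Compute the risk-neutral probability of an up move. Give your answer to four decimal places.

p = 0.6001

Risk-neutral probability p = (e^0.01 − 0.65)/(1.25 − 0.65) = 0.3601/0.6000 = 0.6001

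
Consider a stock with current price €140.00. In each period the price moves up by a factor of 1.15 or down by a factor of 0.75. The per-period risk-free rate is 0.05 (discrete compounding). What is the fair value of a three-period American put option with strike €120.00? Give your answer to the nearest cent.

Risk-neutral probability p = (1 + 0.05 − 0.75)/(1.15 − 0.75) = 0.3000/0.4000 = 0.7500
Terminal stock prices: S_uuu = 212.9, S_uud = 138.9, S_udd = 90.56, S_ddd = 59.06
Terminal payoffs (K − S): max(-92.92, 0) = 0, max(-18.86, 0) = 0, max(29.44, 0) = 29.44, max(60.94, 0) = 60.94
Node uu (S = 185.1): continuation = 1/1.05·[0.7500·0.0000 + 0.2500·0.0000] = 0.0000; exercise value = 0.0000 ≤ continuation, so V_uu = 0.0000
Node ud (S = 120.8): continuation = 1/1.05·[0.7500·0.0000 + 0.2500·29.4375] = 7.0089; exercise value = 0.0000 ≤ continuation, so V_ud = 7.0089
Node dd (S = 78.75): continuation = 1/1.05·[0.7500·29.4375 + 0.2500·60.9375] = 35.5357; exercise value = 41.2500 > continuation, so V_dd = 41.2500 (exercise)
Node u (S = 161): continuation = 1/1.05·[0.7500·0.0000 + 0.2500·7.0089] = 1.6688; exercise value = 0.0000 ≤ continuation, so V_u = 1.6688
Node d (S = 105): continuation = 1/1.05·[0.7500·7.0089 + 0.2500·41.2500] = 14.8278; exercise value = 15.0000 > continuation, so V_d = 15.0000 (exercise)
Node 0 (S = 140): continuation = 1/1.05·[0.7500·1.6688 + 0.2500·15.0000] = 4.7634; exercise value = 0.0000 ≤ continuation, so V_0 = 4.7634

€4.76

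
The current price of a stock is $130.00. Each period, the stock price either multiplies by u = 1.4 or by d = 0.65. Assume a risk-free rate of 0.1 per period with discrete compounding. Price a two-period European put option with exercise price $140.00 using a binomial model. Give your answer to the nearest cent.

Risk-neutral probability p = (1 + 0.1 − 0.65)/(1.4 − 0.65) = 0.4500/0.7500 = 0.6000
Terminal stock prices: S_uu = 254.8, S_ud = 118.3, S_dd = 54.93
Terminal payoffs (K − S): max(-114.8, 0) = 0, max(21.7, 0) = 21.7, max(85.07, 0) = 85.07
Node u (S = 182): V_u = 1/1.1·[0.6000·0.0000 + 0.4000·21.7000] = 7.8909
Node d (S = 84.5): V_d = 1/1.1·[0.6000·21.7000 + 0.4000·85.0750] = 42.7727
Node 0 (S = 130): V_0 = 1/1.1·[0.6000·7.8909 + 0.4000·42.7727] = 19.8579

$19.86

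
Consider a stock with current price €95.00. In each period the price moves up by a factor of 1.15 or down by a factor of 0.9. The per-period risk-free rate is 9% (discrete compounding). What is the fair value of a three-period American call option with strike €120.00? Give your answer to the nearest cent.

€8.30

Risk-neutral probability p = (1 + 0.09 − 0.9)/(1.15 − 0.9) = 0.1900/0.2500 = 0.7600
Terminal stock prices: S_uuu = 144.5, S_uud = 113.1, S_udd = 88.49, S_ddd = 69.26
Terminal payoffs (S − K): max(24.48, 0) = 24.48, max(-6.926, 0) = 0, max(-31.51, 0) = 0, max(-50.74, 0) = 0
Node uu (S = 125.6): continuation = 1/1.09·[0.7600·24.4831 + 0.2400·0.0000] = 17.0708; exercise value = 5.6375 ≤ continuation, so V_uu = 17.0708
Node ud (S = 98.32): continuation = 1/1.09·[0.7600·0.0000 + 0.2400·0.0000] = 0.0000; exercise value = 0.0000 ≤ continuation, so V_ud = 0.0000
Node dd (S = 76.95): continuation = 1/1.09·[0.7600·0.0000 + 0.2400·0.0000] = 0.0000; exercise value = 0.0000 ≤ continuation, so V_dd = 0.0000
Node u (S = 109.2): continuation = 1/1.09·[0.7600·17.0708 + 0.2400·0.0000] = 11.9026; exercise value = 0.0000 ≤ continuation, so V_u = 11.9026
Node d (S = 85.5): continuation = 1/1.09·[0.7600·0.0000 + 0.2400·0.0000] = 0.0000; exercise value = 0.0000 ≤ continuation, so V_d = 0.0000
Node 0 (S = 95): continuation = 1/1.09·[0.7600·11.9026 + 0.2400·0.0000] = 8.2990; exercise value = 0.0000 ≤ continuation, so V_0 = 8.2990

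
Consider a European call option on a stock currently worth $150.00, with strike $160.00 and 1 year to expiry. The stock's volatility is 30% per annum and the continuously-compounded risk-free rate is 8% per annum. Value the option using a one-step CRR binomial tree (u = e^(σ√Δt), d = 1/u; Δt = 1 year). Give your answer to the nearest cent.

$22.05

CRR parameters: u = e^(σ√Δt) = e^(0.3·√1) = 1.3499, d = 1/u = 0.7408
Per-period rate: rΔt = 0.08·1 = 0.08, so R = e^0.08 = 1.0833
Risk-neutral probability p = (e^0.08 − 0.7408)/(1.3499 − 0.7408) = 0.3425/0.6090 = 0.5623
Terminal stock prices: S_u = 202.5, S_d = 111.1
Terminal payoffs (S − K): max(42.48, 0) = 42.48, max(-48.88, 0) = 0
Node 0 (S = 150): V_0 = e^(−0.08)·[0.5623·42.4788 + 0.4377·0.0000] = 22.0498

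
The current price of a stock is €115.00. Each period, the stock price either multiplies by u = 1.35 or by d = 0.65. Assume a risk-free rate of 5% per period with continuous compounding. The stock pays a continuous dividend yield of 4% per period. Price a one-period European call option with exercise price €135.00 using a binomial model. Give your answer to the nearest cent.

Per-period risk-free factor R = e^0.05 = 1.0513; dividend-adjusted growth = e^(0.05−0.04) = 1.0101.
Risk-neutral probability p = (1.0101 − 0.65)/(1.35 − 0.65) = 0.3601/0.7000 = 0.5144
Terminal stock prices: S_u = 155.2, S_d = 74.75
Terminal payoffs (S − K): max(20.25, 0) = 20.25, max(-60.25, 0) = 0
Node 0 (S = 115): V_0 = e^(−0.05)·[0.5144·20.2500 + 0.4856·0.0000] = 9.9078

€9.91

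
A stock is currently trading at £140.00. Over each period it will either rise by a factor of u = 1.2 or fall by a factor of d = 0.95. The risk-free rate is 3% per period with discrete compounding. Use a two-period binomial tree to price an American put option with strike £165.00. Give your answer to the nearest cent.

£25.00

Risk-neutral probability p = (1 + 0.03 − 0.95)/(1.2 − 0.95) = 0.0800/0.2500 = 0.3200
Terminal stock prices: S_uu = 201.6, S_ud = 159.6, S_dd = 126.3
Terminal payoffs (K − S): max(-36.6, 0) = 0, max(5.4, 0) = 5.4, max(38.65, 0) = 38.65
Node u (S = 168): continuation = 1/1.03·[0.3200·0.0000 + 0.6800·5.4000] = 3.5650; exercise value = 0.0000 ≤ continuation, so V_u = 3.5650
Node d (S = 133): continuation = 1/1.03·[0.3200·5.4000 + 0.6800·38.6500] = 27.1942; exercise value = 32.0000 > continuation, so V_d = 32.0000 (exercise)
Node 0 (S = 140): continuation = 1/1.03·[0.3200·3.5650 + 0.6800·32.0000] = 22.2338; exercise value = 25.0000 > continuation, so V_0 = 25.0000 (exercise)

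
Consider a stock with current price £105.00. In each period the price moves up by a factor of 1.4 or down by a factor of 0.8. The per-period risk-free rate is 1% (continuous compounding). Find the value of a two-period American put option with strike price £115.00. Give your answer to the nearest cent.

Risk-neutral probability p = (e^0.01 − 0.8)/(1.4 − 0.8) = 0.2101/0.6000 = 0.3501
Terminal stock prices: S_uu = 205.8, S_ud = 117.6, S_dd = 67.2
Terminal payoffs (K − S): max(-90.8, 0) = 0, max(-2.6, 0) = 0, max(47.8, 0) = 47.8
Node u (S = 147): continuation = e^(−0.01)·[0.3501·0.0000 + 0.6499·0.0000] = 0.0000; exercise value = 0.0000 ≤ continuation, so V_u = 0.0000
Node d (S = 84): continuation = e^(−0.01)·[0.3501·0.0000 + 0.6499·47.8000] = 30.7569; exercise value = 31.0000 > continuation, so V_d = 31.0000 (exercise)
Node 0 (S = 105): continuation = e^(−0.01)·[0.3501·0.0000 + 0.6499·31.0000] = 19.9469; exercise value = 10.0000 ≤ continuation, so V_0 = 19.9469

£19.95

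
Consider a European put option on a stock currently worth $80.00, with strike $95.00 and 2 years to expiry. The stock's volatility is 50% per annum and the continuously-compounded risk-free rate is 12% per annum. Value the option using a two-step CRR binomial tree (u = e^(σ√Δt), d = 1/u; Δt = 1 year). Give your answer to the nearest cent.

$18.80

CRR parameters: u = e^(σ√Δt) = e^(0.5·√1) = 1.6487, d = 1/u = 0.6065
Per-period rate: rΔt = 0.12·1 = 0.12, so R = e^0.12 = 1.1275
Risk-neutral probability p = (e^0.12 − 0.6065)/(1.6487 − 0.6065) = 0.5210/1.0422 = 0.4999
Terminal stock prices: S_uu = 217.5, S_ud = 80, S_dd = 29.43
Terminal payoffs (K − S): max(-122.5, 0) = 0, max(15, 0) = 15, max(65.57, 0) = 65.57
Node u (S = 131.9): V_u = e^(−0.12)·[0.4999·0.0000 + 0.5001·15.0000] = 6.6536
Node d (S = 48.52): V_d = e^(−0.12)·[0.4999·15.0000 + 0.5001·65.5696] = 35.7350
Node 0 (S = 80): V_0 = e^(−0.12)·[0.4999·6.6536 + 0.5001·35.7350] = 18.8008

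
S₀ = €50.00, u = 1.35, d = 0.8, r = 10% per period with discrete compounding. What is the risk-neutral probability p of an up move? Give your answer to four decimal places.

Risk-neutral probability p = (1 + 0.1 − 0.8)/(1.35 − 0.8) = 0.3000/0.5500 = 0.5455

p = 0.5455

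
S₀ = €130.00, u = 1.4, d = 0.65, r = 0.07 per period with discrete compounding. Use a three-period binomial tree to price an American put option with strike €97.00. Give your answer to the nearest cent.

Risk-neutral probability p = (1 + 0.07 − 0.65)/(1.4 − 0.65) = 0.4200/0.7500 = 0.5600
Terminal stock prices: S_uuu = 356.7, S_uud = 165.6, S_udd = 76.9, S_ddd = 35.7
Terminal payoffs (K − S): max(-259.7, 0) = 0, max(-68.62, 0) = 0, max(20.1, 0) = 20.1, max(61.3, 0) = 61.3
Node uu (S = 254.8): continuation = 1/1.07·[0.5600·0.0000 + 0.4400·0.0000] = 0.0000; exercise value = 0.0000 ≤ continuation, so V_uu = 0.0000
Node ud (S = 118.3): continuation = 1/1.07·[0.5600·0.0000 + 0.4400·20.1050] = 8.2675; exercise value = 0.0000 ≤ continuation, so V_ud = 8.2675
Node dd (S = 54.93): continuation = 1/1.07·[0.5600·20.1050 + 0.4400·61.2987] = 35.7292; exercise value = 42.0750 > continuation, so V_dd = 42.0750 (exercise)
Node u (S = 182): continuation = 1/1.07·[0.5600·0.0000 + 0.4400·8.2675] = 3.3997; exercise value = 0.0000 ≤ continuation, so V_u = 3.3997
Node d (S = 84.5): continuation = 1/1.07·[0.5600·8.2675 + 0.4400·42.0750] = 21.6288; exercise value = 12.5000 ≤ continuation, so V_d = 21.6288
Node 0 (S = 130): continuation = 1/1.07·[0.5600·3.3997 + 0.4400·21.6288] = 10.6734; exercise value = 0.0000 ≤ continuation, so V_0 = 10.6734

€10.67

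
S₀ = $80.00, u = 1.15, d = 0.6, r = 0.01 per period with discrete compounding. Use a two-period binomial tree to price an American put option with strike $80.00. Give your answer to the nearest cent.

$12.68

Risk-neutral probability p = (1 + 0.01 − 0.6)/(1.15 − 0.6) = 0.4100/0.5500 = 0.7455
Terminal stock prices: S_uu = 105.8, S_ud = 55.2, S_dd = 28.8
Terminal payoffs (K − S): max(-25.8, 0) = 0, max(24.8, 0) = 24.8, max(51.2, 0) = 51.2
Node u (S = 92): continuation = 1/1.01·[0.7455·0.0000 + 0.2545·24.8000] = 6.2502; exercise value = 0.0000 ≤ continuation, so V_u = 6.2502
Node d (S = 48): continuation = 1/1.01·[0.7455·24.8000 + 0.2545·51.2000] = 31.2079; exercise value = 32.0000 > continuation, so V_d = 32.0000 (exercise)
Node 0 (S = 80): continuation = 1/1.01·[0.7455·6.2502 + 0.2545·32.0000] = 12.6779; exercise value = 0.0000 ≤ continuation, so V_0 = 12.6779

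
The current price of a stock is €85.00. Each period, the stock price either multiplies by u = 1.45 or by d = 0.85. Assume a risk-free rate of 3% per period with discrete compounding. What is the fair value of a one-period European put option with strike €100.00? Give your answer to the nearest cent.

€18.86

Risk-neutral probability p = (1 + 0.03 − 0.85)/(1.45 − 0.85) = 0.1800/0.6000 = 0.3000
Terminal stock prices: S_u = 123.2, S_d = 72.25
Terminal payoffs (K − S): max(-23.25, 0) = 0, max(27.75, 0) = 27.75
Node 0 (S = 85): V_0 = 1/1.03·[0.3000·0.0000 + 0.7000·27.7500] = 18.8592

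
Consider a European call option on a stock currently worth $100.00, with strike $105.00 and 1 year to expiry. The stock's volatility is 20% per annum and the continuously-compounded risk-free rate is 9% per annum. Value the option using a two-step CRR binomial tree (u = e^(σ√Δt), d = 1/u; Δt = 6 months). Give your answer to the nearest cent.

CRR parameters: u = e^(σ√Δt) = e^(0.2·√0.5) = 1.1519, d = 1/u = 0.8681
Per-period rate: rΔt = 0.09·0.5 = 0.045, so R = e^0.045 = 1.0460
Risk-neutral probability p = (e^0.045 − 0.8681)/(1.1519 − 0.8681) = 0.1779/0.2838 = 0.6269
Terminal stock prices: S_uu = 132.7, S_ud = 100, S_dd = 75.36
Terminal payoffs (S − K): max(27.69, 0) = 27.69, max(-5, 0) = 0, max(-29.64, 0) = 0
Node u (S = 115.2): V_u = e^(−0.045)·[0.6269·27.6896 + 0.3731·0.0000] = 16.5947
Node d (S = 86.81): V_d = e^(−0.045)·[0.6269·0.0000 + 0.3731·0.0000] = 0.0000
Node 0 (S = 100): V_0 = e^(−0.045)·[0.6269·16.5947 + 0.3731·0.0000] = 9.9454

$9.95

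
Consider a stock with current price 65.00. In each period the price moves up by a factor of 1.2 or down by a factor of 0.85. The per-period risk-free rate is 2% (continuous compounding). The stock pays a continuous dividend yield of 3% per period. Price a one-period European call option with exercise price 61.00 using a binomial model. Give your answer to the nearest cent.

Per-period risk-free factor R = e^0.02 = 1.0202; dividend-adjusted growth = e^(0.02−0.03) = 0.9900.
Risk-neutral probability p = (0.9900 − 0.85)/(1.2 − 0.85) = 0.1400/0.3500 = 0.4001
Terminal stock prices: S_u = 78, S_d = 55.25
Terminal payoffs (S − K): max(17, 0) = 17, max(-5.75, 0) = 0
Node 0 (S = 65): V_0 = e^(−0.02)·[0.4001·17.0000 + 0.5999·0.0000] = 6.6677

6.67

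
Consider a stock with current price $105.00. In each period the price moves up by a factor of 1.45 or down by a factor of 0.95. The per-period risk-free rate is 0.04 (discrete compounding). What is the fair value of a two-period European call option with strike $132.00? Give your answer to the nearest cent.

$6.11

Risk-neutral probability p = (1 + 0.04 − 0.95)/(1.45 − 0.95) = 0.0900/0.5000 = 0.1800
Terminal stock prices: S_uu = 220.8, S_ud = 144.6, S_dd = 94.76
Terminal payoffs (S − K): max(88.76, 0) = 88.76, max(12.64, 0) = 12.64, max(-37.24, 0) = 0
Node u (S = 152.2): V_u = 1/1.04·[0.1800·88.7625 + 0.8200·12.6375] = 25.3269
Node d (S = 99.75): V_d = 1/1.04·[0.1800·12.6375 + 0.8200·0.0000] = 2.1873
Node 0 (S = 105): V_0 = 1/1.04·[0.1800·25.3269 + 0.8200·2.1873] = 6.1081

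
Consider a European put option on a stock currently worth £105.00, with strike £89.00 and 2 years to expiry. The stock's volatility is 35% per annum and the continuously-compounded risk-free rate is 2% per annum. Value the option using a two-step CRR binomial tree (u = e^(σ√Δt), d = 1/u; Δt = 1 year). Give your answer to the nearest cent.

£11.04

CRR parameters: u = e^(σ√Δt) = e^(0.35·√1) = 1.4191, d = 1/u = 0.7047
Per-period rate: rΔt = 0.02·1 = 0.02, so R = e^0.02 = 1.0202
Risk-neutral probability p = (e^0.02 − 0.7047)/(1.4191 − 0.7047) = 0.3155/0.7144 = 0.4417
Terminal stock prices: S_uu = 211.4, S_ud = 105, S_dd = 52.14
Terminal payoffs (K − S): max(-122.4, 0) = 0, max(-16, 0) = 0, max(36.86, 0) = 36.86
Node u (S = 149): V_u = e^(−0.02)·[0.4417·0.0000 + 0.5583·0.0000] = 0.0000
Node d (S = 73.99): V_d = e^(−0.02)·[0.4417·0.0000 + 0.5583·36.8585] = 20.1721
Node 0 (S = 105): V_0 = e^(−0.02)·[0.4417·0.0000 + 0.5583·20.1721] = 11.0398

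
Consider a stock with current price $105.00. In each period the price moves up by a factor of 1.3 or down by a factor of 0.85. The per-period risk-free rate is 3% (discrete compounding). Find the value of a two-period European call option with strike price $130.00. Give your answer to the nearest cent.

$7.16

Risk-neutral probability p = (1 + 0.03 − 0.85)/(1.3 − 0.85) = 0.1800/0.4500 = 0.4000
Terminal stock prices: S_uu = 177.5, S_ud = 116, S_dd = 75.86
Terminal payoffs (S − K): max(47.45, 0) = 47.45, max(-13.98, 0) = 0, max(-54.14, 0) = 0
Node u (S = 136.5): V_u = 1/1.03·[0.4000·47.4500 + 0.6000·0.0000] = 18.4272
Node d (S = 89.25): V_d = 1/1.03·[0.4000·0.0000 + 0.6000·0.0000] = 0.0000
Node 0 (S = 105): V_0 = 1/1.03·[0.4000·18.4272 + 0.6000·0.0000] = 7.1562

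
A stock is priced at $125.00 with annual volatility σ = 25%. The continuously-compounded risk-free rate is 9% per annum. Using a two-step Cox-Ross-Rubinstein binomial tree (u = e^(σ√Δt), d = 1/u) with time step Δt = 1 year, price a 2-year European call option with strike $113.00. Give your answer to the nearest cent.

CRR parameters: u = e^(σ√Δt) = e^(0.25·√1) = 1.2840, d = 1/u = 0.7788
Per-period rate: rΔt = 0.09·1 = 0.09, so R = e^0.09 = 1.0942
Risk-neutral probability p = (e^0.09 − 0.7788)/(1.2840 − 0.7788) = 0.3154/0.5052 = 0.6242
Terminal stock prices: S_uu = 206.1, S_ud = 125, S_dd = 75.82
Terminal payoffs (S − K): max(93.09, 0) = 93.09, max(12, 0) = 12, max(-37.18, 0) = 0
Node u (S = 160.5): V_u = e^(−0.09)·[0.6242·93.0902 + 0.3758·12.0000] = 57.2290
Node d (S = 97.35): V_d = e^(−0.09)·[0.6242·12.0000 + 0.3758·0.0000] = 6.8460
Node 0 (S = 125): V_0 = e^(−0.09)·[0.6242·57.2290 + 0.3758·6.8460] = 35.0001

$35.00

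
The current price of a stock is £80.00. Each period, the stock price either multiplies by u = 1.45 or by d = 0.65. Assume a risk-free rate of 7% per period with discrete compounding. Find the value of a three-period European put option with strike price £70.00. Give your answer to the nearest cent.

Risk-neutral probability p = (1 + 0.07 − 0.65)/(1.45 − 0.65) = 0.4200/0.8000 = 0.5250
Terminal stock prices: S_uuu = 243.9, S_uud = 109.3, S_udd = 49.01, S_ddd = 21.97
Terminal payoffs (K − S): max(-173.9, 0) = 0, max(-39.33, 0) = 0, max(20.99, 0) = 20.99, max(48.03, 0) = 48.03
Node uu (S = 168.2): V_uu = 1/1.07·[0.5250·0.0000 + 0.4750·0.0000] = 0.0000
Node ud (S = 75.4): V_ud = 1/1.07·[0.5250·0.0000 + 0.4750·20.9900] = 9.3180
Node dd (S = 33.8): V_dd = 1/1.07·[0.5250·20.9900 + 0.4750·48.0300] = 31.6206
Node u (S = 116): V_u = 1/1.07·[0.5250·0.0000 + 0.4750·9.3180] = 4.1365
Node d (S = 52): V_d = 1/1.07·[0.5250·9.3180 + 0.4750·31.6206] = 18.6091
Node 0 (S = 80): V_0 = 1/1.07·[0.5250·4.1365 + 0.4750·18.6091] = 10.2906

£10.29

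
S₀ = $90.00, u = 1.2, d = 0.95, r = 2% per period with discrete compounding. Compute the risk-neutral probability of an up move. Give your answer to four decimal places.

Risk-neutral probability p = (1 + 0.02 − 0.95)/(1.2 − 0.95) = 0.0700/0.2500 = 0.2800

p = 0.2800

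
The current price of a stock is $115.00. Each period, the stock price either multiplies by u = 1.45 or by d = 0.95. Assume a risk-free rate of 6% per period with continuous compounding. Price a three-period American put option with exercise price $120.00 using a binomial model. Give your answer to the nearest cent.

Risk-neutral probability p = (e^0.06 − 0.95)/(1.45 − 0.95) = 0.1118/0.5000 = 0.2237
Terminal stock prices: S_uuu = 350.6, S_uud = 229.7, S_udd = 150.5, S_ddd = 98.6
Terminal payoffs (K − S): max(-230.6, 0) = 0, max(-109.7, 0) = 0, max(-30.49, 0) = 0, max(21.4, 0) = 21.4
Node uu (S = 241.8): continuation = e^(−0.06)·[0.2237·0.0000 + 0.7763·0.0000] = 0.0000; exercise value = 0.0000 ≤ continuation, so V_uu = 0.0000
Node ud (S = 158.4): continuation = e^(−0.06)·[0.2237·0.0000 + 0.7763·0.0000] = 0.0000; exercise value = 0.0000 ≤ continuation, so V_ud = 0.0000
Node dd (S = 103.8): continuation = e^(−0.06)·[0.2237·0.0000 + 0.7763·21.4019] = 15.6473; exercise value = 16.2125 > continuation, so V_dd = 16.2125 (exercise)
Node u (S = 166.8): continuation = e^(−0.06)·[0.2237·0.0000 + 0.7763·0.0000] = 0.0000; exercise value = 0.0000 ≤ continuation, so V_u = 0.0000
Node d (S = 109.2): continuation = e^(−0.06)·[0.2237·0.0000 + 0.7763·16.2125] = 11.8532; exercise value = 10.7500 ≤ continuation, so V_d = 11.8532
Node 0 (S = 115): continuation = e^(−0.06)·[0.2237·0.0000 + 0.7763·11.8532] = 8.6661; exercise value = 5.0000 ≤ continuation, so V_0 = 8.6661

$8.67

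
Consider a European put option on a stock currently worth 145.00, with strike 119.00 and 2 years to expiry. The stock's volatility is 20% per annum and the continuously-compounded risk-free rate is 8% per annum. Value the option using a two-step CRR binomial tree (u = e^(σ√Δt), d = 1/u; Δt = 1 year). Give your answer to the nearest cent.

2.19

CRR parameters: u = e^(σ√Δt) = e^(0.2·√1) = 1.2214, d = 1/u = 0.8187
Per-period rate: rΔt = 0.08·1 = 0.08, so R = e^0.08 = 1.0833
Risk-neutral probability p = (e^0.08 − 0.8187)/(1.2214 − 0.8187) = 0.2646/0.4027 = 0.6570
Terminal stock prices: S_uu = 216.3, S_ud = 145, S_dd = 97.2
Terminal payoffs (K − S): max(-97.31, 0) = 0, max(-26, 0) = 0, max(21.8, 0) = 21.8
Node u (S = 177.1): V_u = e^(−0.08)·[0.6570·0.0000 + 0.3430·0.0000] = 0.0000
Node d (S = 118.7): V_d = e^(−0.08)·[0.6570·0.0000 + 0.3430·21.8036] = 6.9036
Node 0 (S = 145): V_0 = e^(−0.08)·[0.6570·0.0000 + 0.3430·6.9036] = 2.1859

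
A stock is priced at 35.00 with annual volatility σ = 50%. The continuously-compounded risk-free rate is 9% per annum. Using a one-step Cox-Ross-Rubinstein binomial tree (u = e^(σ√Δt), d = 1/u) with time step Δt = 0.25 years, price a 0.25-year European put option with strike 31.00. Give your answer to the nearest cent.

CRR parameters: u = e^(σ√Δt) = e^(0.5·√0.25) = 1.2840, d = 1/u = 0.7788
Per-period rate: rΔt = 0.09·0.25 = 0.0225, so R = e^0.0225 = 1.0228
Risk-neutral probability p = (e^0.0225 − 0.7788)/(1.2840 − 0.7788) = 0.2440/0.5052 = 0.4829
Terminal stock prices: S_u = 44.94, S_d = 27.26
Terminal payoffs (K − S): max(-13.94, 0) = 0, max(3.742, 0) = 3.742
Node 0 (S = 35): V_0 = e^(−0.0225)·[0.4829·0.0000 + 0.5171·3.7420] = 1.8921

1.89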